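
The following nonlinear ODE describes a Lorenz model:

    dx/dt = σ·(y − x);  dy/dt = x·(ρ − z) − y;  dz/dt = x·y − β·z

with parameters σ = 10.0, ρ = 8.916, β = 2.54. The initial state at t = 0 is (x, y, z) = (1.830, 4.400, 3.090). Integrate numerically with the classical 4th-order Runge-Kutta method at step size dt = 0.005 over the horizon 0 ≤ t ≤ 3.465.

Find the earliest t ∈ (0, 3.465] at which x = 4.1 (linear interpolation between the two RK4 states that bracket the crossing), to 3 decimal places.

t = 0.116

t=0.000: state=(1.830, 4.400, 3.090)
step 1 (dt=0.005): k1=(25.700, 6.262, 0.203), k2=(25.214, 6.619, 0.514), k3=(25.235, 6.610, 0.509), k4=(24.769, 6.959, 0.817); state += dt/6·(k1+2k2+2k3+k4)
t=0.005: state=(1.956, 4.433, 3.093)
t=0.010: state=(2.078, 4.470, 3.098)
t=0.015: state=(2.195, 4.509, 3.107)
t=0.115: state=(4.081, 5.749, 3.882)
next step: t=0.120: state=(4.165, 5.824, 3.951) — x has crossed 4.1
linear interpolation between t=0.115 (4.08143) and t=0.120 (4.16461) → t≈0.116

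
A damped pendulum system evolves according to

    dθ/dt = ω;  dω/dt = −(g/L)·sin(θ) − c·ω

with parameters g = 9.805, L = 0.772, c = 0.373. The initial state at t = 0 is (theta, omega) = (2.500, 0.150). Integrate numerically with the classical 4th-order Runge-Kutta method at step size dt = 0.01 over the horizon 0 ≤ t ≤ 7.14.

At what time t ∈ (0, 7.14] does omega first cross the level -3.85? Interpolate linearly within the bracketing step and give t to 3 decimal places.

t = 0.451

t=0.000: state=(2.500, 0.150)
step 1 (dt=0.01): k1=(0.150, -7.657), k2=(0.112, -7.635), k3=(0.112, -7.637), k4=(0.074, -7.617); state += dt/6·(k1+2k2+2k3+k4)
t=0.010: state=(2.501, 0.074)
t=0.020: state=(2.501, -0.002)
t=0.030: state=(2.501, -0.078)
continuing one RK4 step at a time; state shown every 25 steps (Δt=0.25):
t=0.250: state=(2.297, -1.821)
t=0.450: state=(1.740, -3.836)
next step: t=0.460: state=(1.701, -3.947) — omega has crossed -3.85
linear interpolation between t=0.450 (-3.83569) and t=0.460 (-3.94676) → t≈0.451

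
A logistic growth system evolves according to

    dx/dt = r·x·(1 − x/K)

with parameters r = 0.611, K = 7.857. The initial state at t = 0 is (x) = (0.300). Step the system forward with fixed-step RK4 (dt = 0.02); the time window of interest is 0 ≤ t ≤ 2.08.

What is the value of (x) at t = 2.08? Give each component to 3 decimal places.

t=0.000: state=(0.300)
step 1 (dt=0.02): k1=(0.176), k2=(0.177), k3=(0.177), k4=(0.178); state += dt/6·(k1+2k2+2k3+k4)
t=0.020: state=(0.304)
t=0.040: state=(0.307)
t=0.060: state=(0.311)
continuing one RK4 step at a time; state shown every 5 steps (Δt=0.1):
t=0.100: state=(0.318)
t=0.200: state=(0.337)
t=0.300: state=(0.358)
t=0.400: state=(0.379)
t=0.500: state=(0.402)
t=0.600: state=(0.426)
t=0.700: state=(0.451)
t=0.800: state=(0.478)
t=0.900: state=(0.506)
t=1.000: state=(0.535)
t=1.100: state=(0.567)
t=1.200: state=(0.600)
t=1.300: state=(0.634)
t=1.400: state=(0.671)
t=1.500: state=(0.710)
t=1.600: state=(0.750)
t=1.700: state=(0.792)
t=1.800: state=(0.837)
t=1.900: state=(0.884)
t=2.000: state=(0.933)
t=2.080: state=(0.974)

(x) = (0.974)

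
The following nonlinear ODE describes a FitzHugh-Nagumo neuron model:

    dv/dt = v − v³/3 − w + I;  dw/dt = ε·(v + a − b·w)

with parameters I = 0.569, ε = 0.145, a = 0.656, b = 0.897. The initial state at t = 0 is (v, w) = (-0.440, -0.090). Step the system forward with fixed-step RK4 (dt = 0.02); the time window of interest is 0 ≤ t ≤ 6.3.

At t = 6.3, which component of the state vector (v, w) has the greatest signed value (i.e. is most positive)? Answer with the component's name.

t=0.000: state=(-0.440, -0.090)
step 1 (dt=0.02): k1=(0.247, 0.043), k2=(0.249, 0.043), k3=(0.249, 0.043), k4=(0.251, 0.044); state += dt/6·(k1+2k2+2k3+k4)
t=0.020: state=(-0.435, -0.089)
t=0.040: state=(-0.430, -0.088)
t=0.060: state=(-0.425, -0.087)
continuing one RK4 step at a time; state shown every 25 steps (Δt=0.5):
t=0.500: state=(-0.293, -0.064)
t=1.000: state=(-0.080, -0.028)
t=1.500: state=(0.240, 0.025)
t=2.000: state=(0.703, 0.102)
t=2.500: state=(1.232, 0.210)
t=3.000: state=(1.596, 0.344)
t=3.500: state=(1.725, 0.486)
t=4.000: state=(1.730, 0.623)
t=4.500: state=(1.690, 0.750)
t=5.000: state=(1.635, 0.865)
t=5.500: state=(1.574, 0.970)
t=6.000: state=(1.509, 1.063)
t=6.300: state=(1.470, 1.114)
compare at T: v=1.470, w=1.114

largest component: v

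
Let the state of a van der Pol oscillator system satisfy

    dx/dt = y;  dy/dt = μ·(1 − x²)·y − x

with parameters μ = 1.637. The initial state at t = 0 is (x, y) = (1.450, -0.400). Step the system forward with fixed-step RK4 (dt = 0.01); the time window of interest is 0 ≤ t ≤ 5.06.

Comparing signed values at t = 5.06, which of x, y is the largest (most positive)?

largest component: y

t=0.000: state=(1.450, -0.400)
step 1 (dt=0.01): k1=(-0.400, -0.728), k2=(-0.404, -0.723), k3=(-0.404, -0.723), k4=(-0.407, -0.719); state += dt/6·(k1+2k2+2k3+k4)
t=0.010: state=(1.446, -0.407)
t=0.020: state=(1.442, -0.414)
t=0.030: state=(1.438, -0.421)
continuing one RK4 step at a time; state shown every 20 steps (Δt=0.2):
t=0.200: state=(1.356, -0.533)
t=0.400: state=(1.237, -0.659)
t=0.600: state=(1.091, -0.807)
t=0.800: state=(0.911, -1.006)
t=1.000: state=(0.682, -1.302)
t=1.200: state=(0.379, -1.762)
t=1.400: state=(-0.038, -2.452)
t=1.600: state=(-0.607, -3.200)
t=1.800: state=(-1.262, -3.110)
t=2.000: state=(-1.759, -1.743)
t=2.200: state=(-1.972, -0.502)
t=2.400: state=(-2.006, 0.066)
t=2.600: state=(-1.968, 0.281)
t=2.800: state=(-1.902, 0.370)
t=3.000: state=(-1.823, 0.422)
t=3.200: state=(-1.734, 0.464)
t=3.400: state=(-1.637, 0.508)
t=3.600: state=(-1.530, 0.561)
t=3.800: state=(-1.411, 0.629)
t=4.000: state=(-1.277, 0.721)
t=4.200: state=(-1.121, 0.848)
t=4.400: state=(-0.934, 1.037)
t=4.600: state=(-0.699, 1.327)
t=4.800: state=(-0.391, 1.788)
t=5.000: state=(0.032, 2.487)
t=5.060: state=(0.189, 2.733)
compare at T: x=0.189, y=2.733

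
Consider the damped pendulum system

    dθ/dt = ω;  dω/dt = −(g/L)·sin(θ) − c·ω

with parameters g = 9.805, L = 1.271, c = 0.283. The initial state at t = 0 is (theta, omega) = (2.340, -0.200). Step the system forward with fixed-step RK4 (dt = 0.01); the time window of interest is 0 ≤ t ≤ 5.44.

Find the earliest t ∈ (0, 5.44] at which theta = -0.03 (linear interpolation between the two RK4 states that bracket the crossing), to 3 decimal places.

t=0.000: state=(2.340, -0.200)
step 1 (dt=0.01): k1=(-0.200, -5.486), k2=(-0.227, -5.484), k3=(-0.227, -5.484), k4=(-0.255, -5.483); state += dt/6·(k1+2k2+2k3+k4)
t=0.010: state=(2.338, -0.255)
t=0.020: state=(2.335, -0.310)
t=0.030: state=(2.332, -0.364)
continuing one RK4 step at a time; state shown every 20 steps (Δt=0.2):
t=0.200: state=(2.189, -1.324)
t=0.400: state=(1.800, -2.597)
t=0.600: state=(1.145, -3.923)
t=0.800: state=(0.269, -4.660)
t=0.860: state=(-0.010, -4.641)
next step: t=0.870: state=(-0.057, -4.625) — theta has crossed -0.03
linear interpolation between t=0.860 (-0.01024) and t=0.870 (-0.05657) → t≈0.864

t = 0.864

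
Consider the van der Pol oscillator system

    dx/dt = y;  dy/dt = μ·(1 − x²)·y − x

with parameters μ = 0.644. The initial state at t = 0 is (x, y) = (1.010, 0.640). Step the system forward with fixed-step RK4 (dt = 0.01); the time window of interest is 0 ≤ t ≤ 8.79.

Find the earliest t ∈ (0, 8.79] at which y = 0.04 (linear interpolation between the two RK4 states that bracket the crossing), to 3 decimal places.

t = 0.512

t=0.000: state=(1.010, 0.640)
step 1 (dt=0.01): k1=(0.640, -1.018), k2=(0.635, -1.024), k3=(0.635, -1.024), k4=(0.630, -1.030); state += dt/6·(k1+2k2+2k3+k4)
t=0.010: state=(1.016, 0.630)
t=0.020: state=(1.023, 0.619)
t=0.030: state=(1.029, 0.609)
continuing one RK4 step at a time; state shown every 50 steps (Δt=0.5):
t=0.500: state=(1.187, 0.054)
t=0.510: state=(1.188, 0.042)
next step: t=0.520: state=(1.188, 0.030) — y has crossed 0.04
linear interpolation between t=0.510 (0.04243) and t=0.520 (0.03046) → t≈0.512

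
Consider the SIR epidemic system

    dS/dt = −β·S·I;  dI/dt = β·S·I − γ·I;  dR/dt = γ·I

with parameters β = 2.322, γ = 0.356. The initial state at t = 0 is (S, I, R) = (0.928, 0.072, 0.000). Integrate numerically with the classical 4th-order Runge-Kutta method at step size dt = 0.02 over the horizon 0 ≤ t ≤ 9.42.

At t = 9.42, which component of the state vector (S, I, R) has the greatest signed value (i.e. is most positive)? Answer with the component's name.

largest component: R

t=0.000: state=(0.928, 0.072, 0.000)
step 1 (dt=0.02): k1=(-0.155, 0.130, 0.026), k2=(-0.158, 0.132, 0.026), k3=(-0.158, 0.132, 0.026), k4=(-0.160, 0.134, 0.027); state += dt/6·(k1+2k2+2k3+k4)
t=0.020: state=(0.925, 0.075, 0.001)
t=0.040: state=(0.922, 0.077, 0.001)
t=0.060: state=(0.918, 0.080, 0.002)
continuing one RK4 step at a time; state shown every 25 steps (Δt=0.5):
t=0.500: state=(0.813, 0.167, 0.020)
t=1.000: state=(0.615, 0.322, 0.063)
t=1.500: state=(0.384, 0.481, 0.135)
t=2.000: state=(0.208, 0.563, 0.230)
t=2.500: state=(0.107, 0.562, 0.331)
t=3.000: state=(0.057, 0.516, 0.427)
t=3.500: state=(0.033, 0.454, 0.513)
t=4.000: state=(0.020, 0.391, 0.589)
t=4.500: state=(0.013, 0.334, 0.653)
t=5.000: state=(0.009, 0.283, 0.708)
t=5.500: state=(0.007, 0.239, 0.754)
t=6.000: state=(0.005, 0.201, 0.793)
t=6.500: state=(0.004, 0.170, 0.826)
t=7.000: state=(0.004, 0.143, 0.854)
t=7.500: state=(0.003, 0.120, 0.877)
t=8.000: state=(0.003, 0.101, 0.897)
t=8.500: state=(0.002, 0.084, 0.913)
t=9.000: state=(0.002, 0.071, 0.927)
t=9.420: state=(0.002, 0.061, 0.937)
compare at T: S=0.002, I=0.061, R=0.937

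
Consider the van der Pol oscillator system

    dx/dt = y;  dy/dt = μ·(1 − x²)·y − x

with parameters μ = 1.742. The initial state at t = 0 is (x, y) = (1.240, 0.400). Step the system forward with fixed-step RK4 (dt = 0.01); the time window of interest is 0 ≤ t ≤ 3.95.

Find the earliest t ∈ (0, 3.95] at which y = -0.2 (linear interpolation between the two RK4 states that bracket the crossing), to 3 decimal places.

t = 0.442

t=0.000: state=(1.240, 0.400)
step 1 (dt=0.01): k1=(0.400, -1.615), k2=(0.392, -1.612), k3=(0.392, -1.612), k4=(0.384, -1.610); state += dt/6·(k1+2k2+2k3+k4)
t=0.010: state=(1.244, 0.384)
t=0.020: state=(1.248, 0.368)
t=0.030: state=(1.251, 0.352)
continuing one RK4 step at a time; state shown every 20 steps (Δt=0.2):
t=0.200: state=(1.289, 0.095)
t=0.400: state=(1.282, -0.155)
t=0.440: state=(1.275, -0.198)
next step: t=0.450: state=(1.273, -0.209) — y has crossed -0.2
linear interpolation between t=0.440 (-0.19814) and t=0.450 (-0.20867) → t≈0.442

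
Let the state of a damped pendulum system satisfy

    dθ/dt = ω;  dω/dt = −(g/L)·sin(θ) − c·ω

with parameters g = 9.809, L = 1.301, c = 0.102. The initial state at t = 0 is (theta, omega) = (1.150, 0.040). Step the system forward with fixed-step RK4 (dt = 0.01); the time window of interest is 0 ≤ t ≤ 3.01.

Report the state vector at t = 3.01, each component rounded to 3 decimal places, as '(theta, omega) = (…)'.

t=0.000: state=(1.150, 0.040)
step 1 (dt=0.01): k1=(0.040, -6.886), k2=(0.006, -6.883), k3=(0.006, -6.883), k4=(-0.029, -6.879); state += dt/6·(k1+2k2+2k3+k4)
t=0.010: state=(1.150, -0.029)
t=0.020: state=(1.149, -0.098)
t=0.030: state=(1.148, -0.166)
continuing one RK4 step at a time; state shown every 10 steps (Δt=0.1):
t=0.100: state=(1.120, -0.642)
t=0.200: state=(1.023, -1.296)
t=0.300: state=(0.863, -1.891)
t=0.400: state=(0.648, -2.387)
t=0.500: state=(0.390, -2.735)
t=0.600: state=(0.107, -2.892)
t=0.700: state=(-0.181, -2.835)
t=0.800: state=(-0.453, -2.571)
t=0.900: state=(-0.690, -2.138)
t=1.000: state=(-0.877, -1.585)
t=1.100: state=(-1.004, -0.961)
t=1.200: state=(-1.068, -0.304)
t=1.300: state=(-1.065, 0.358)
t=1.400: state=(-0.997, 1.000)
t=1.500: state=(-0.867, 1.593)
t=1.600: state=(-0.681, 2.103)
t=1.700: state=(-0.450, 2.485)
t=1.800: state=(-0.190, 2.696)
t=1.900: state=(0.082, 2.709)
t=2.000: state=(0.345, 2.521)
t=2.100: state=(0.581, 2.159)
t=2.200: state=(0.773, 1.666)
t=2.300: state=(0.911, 1.087)
t=2.400: state=(0.989, 0.464)
t=2.500: state=(1.003, -0.172)
t=2.600: state=(0.955, -0.795)
t=2.700: state=(0.846, -1.377)
t=2.800: state=(0.682, -1.883)
t=2.900: state=(0.473, -2.275)
t=3.000: state=(0.232, -2.511)
t=3.010: state=(0.207, -2.525)

(theta, omega) = (0.207, -2.525)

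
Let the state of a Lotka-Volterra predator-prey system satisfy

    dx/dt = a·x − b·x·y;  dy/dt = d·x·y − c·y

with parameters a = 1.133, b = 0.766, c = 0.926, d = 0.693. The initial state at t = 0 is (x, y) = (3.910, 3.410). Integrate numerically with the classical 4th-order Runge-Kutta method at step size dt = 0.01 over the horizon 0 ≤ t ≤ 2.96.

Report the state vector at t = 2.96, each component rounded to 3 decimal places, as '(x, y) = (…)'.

t=0.000: state=(3.910, 3.410)
step 1 (dt=0.01): k1=(-5.783, 6.082), k2=(-5.831, 6.067), k3=(-5.830, 6.067), k4=(-5.876, 6.050); state += dt/6·(k1+2k2+2k3+k4)
t=0.010: state=(3.852, 3.471)
t=0.020: state=(3.793, 3.531)
t=0.030: state=(3.733, 3.591)
continuing one RK4 step at a time; state shown every 10 steps (Δt=0.1):
t=0.100: state=(3.297, 3.991)
t=0.200: state=(2.668, 4.473)
t=0.300: state=(2.092, 4.806)
t=0.400: state=(1.609, 4.978)
t=0.500: state=(1.229, 5.004)
t=0.600: state=(0.940, 4.915)
t=0.700: state=(0.727, 4.745)
t=0.800: state=(0.571, 4.523)
t=0.900: state=(0.457, 4.271)
t=1.000: state=(0.372, 4.006)
t=1.100: state=(0.310, 3.739)
t=1.200: state=(0.263, 3.477)
t=1.300: state=(0.228, 3.223)
t=1.400: state=(0.202, 2.982)
t=1.500: state=(0.181, 2.755)
t=1.600: state=(0.166, 2.541)
t=1.700: state=(0.154, 2.342)
t=1.800: state=(0.145, 2.157)
t=1.900: state=(0.139, 1.986)
t=2.000: state=(0.134, 1.828)
t=2.100: state=(0.131, 1.681)
t=2.200: state=(0.130, 1.547)
t=2.300: state=(0.130, 1.423)
t=2.400: state=(0.131, 1.309)
t=2.500: state=(0.133, 1.204)
t=2.600: state=(0.137, 1.108)
t=2.700: state=(0.141, 1.019)
t=2.800: state=(0.147, 0.939)
t=2.900: state=(0.153, 0.865)
t=2.960: state=(0.158, 0.823)

(x, y) = (0.158, 0.823)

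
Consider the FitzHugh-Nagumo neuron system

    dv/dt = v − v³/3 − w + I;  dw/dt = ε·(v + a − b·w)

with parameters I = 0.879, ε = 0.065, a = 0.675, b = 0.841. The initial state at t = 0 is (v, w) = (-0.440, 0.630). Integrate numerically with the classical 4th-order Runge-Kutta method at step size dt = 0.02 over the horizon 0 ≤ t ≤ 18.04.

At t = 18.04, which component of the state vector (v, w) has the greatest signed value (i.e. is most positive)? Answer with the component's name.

largest component: v

t=0.000: state=(-0.440, 0.630)
step 1 (dt=0.02): k1=(-0.163, -0.019), k2=(-0.164, -0.019), k3=(-0.164, -0.019), k4=(-0.165, -0.019); state += dt/6·(k1+2k2+2k3+k4)
t=0.020: state=(-0.443, 0.630)
t=0.040: state=(-0.447, 0.629)
t=0.060: state=(-0.450, 0.629)
continuing one RK4 step at a time; state shown every 50 steps (Δt=1):
t=1.000: state=(-0.666, 0.605)
t=2.000: state=(-1.004, 0.563)
t=3.000: state=(-1.290, 0.502)
t=4.000: state=(-1.400, 0.432)
t=5.000: state=(-1.399, 0.363)
t=6.000: state=(-1.355, 0.299)
t=7.000: state=(-1.295, 0.242)
t=8.000: state=(-1.225, 0.192)
t=9.000: state=(-1.145, 0.150)
t=10.000: state=(-1.053, 0.115)
t=11.000: state=(-0.941, 0.088)
t=12.000: state=(-0.789, 0.071)
t=13.000: state=(-0.551, 0.067)
t=14.000: state=(-0.068, 0.085)
t=15.000: state=(1.052, 0.150)
t=16.000: state=(1.889, 0.285)
t=17.000: state=(1.935, 0.435)
t=18.000: state=(1.888, 0.576)
t=18.040: state=(1.886, 0.581)
compare at T: v=1.886, w=0.581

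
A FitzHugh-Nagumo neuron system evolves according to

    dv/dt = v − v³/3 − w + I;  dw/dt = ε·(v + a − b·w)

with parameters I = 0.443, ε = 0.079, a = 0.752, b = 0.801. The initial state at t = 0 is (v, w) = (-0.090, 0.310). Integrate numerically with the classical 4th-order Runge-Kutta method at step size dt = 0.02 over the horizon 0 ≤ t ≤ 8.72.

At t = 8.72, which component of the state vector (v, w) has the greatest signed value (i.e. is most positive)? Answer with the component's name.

t=0.000: state=(-0.090, 0.310)
step 1 (dt=0.02): k1=(0.043, 0.033), k2=(0.043, 0.033), k3=(0.043, 0.033), k4=(0.043, 0.033); state += dt/6·(k1+2k2+2k3+k4)
t=0.020: state=(-0.089, 0.311)
t=0.040: state=(-0.088, 0.311)
t=0.060: state=(-0.087, 0.312)
continuing one RK4 step at a time; state shown every 25 steps (Δt=0.5):
t=0.500: state=(-0.067, 0.327)
t=1.000: state=(-0.040, 0.344)
t=1.500: state=(-0.006, 0.361)
t=2.000: state=(0.038, 0.380)
t=2.500: state=(0.097, 0.400)
t=3.000: state=(0.181, 0.422)
t=3.500: state=(0.302, 0.447)
t=4.000: state=(0.475, 0.477)
t=4.500: state=(0.707, 0.515)
t=5.000: state=(0.978, 0.561)
t=5.500: state=(1.231, 0.615)
t=6.000: state=(1.402, 0.677)
t=6.500: state=(1.486, 0.742)
t=7.000: state=(1.507, 0.806)
t=7.500: state=(1.495, 0.869)
t=8.000: state=(1.466, 0.928)
t=8.500: state=(1.427, 0.985)
t=8.720: state=(1.408, 1.009)
compare at T: v=1.408, w=1.009

largest component: v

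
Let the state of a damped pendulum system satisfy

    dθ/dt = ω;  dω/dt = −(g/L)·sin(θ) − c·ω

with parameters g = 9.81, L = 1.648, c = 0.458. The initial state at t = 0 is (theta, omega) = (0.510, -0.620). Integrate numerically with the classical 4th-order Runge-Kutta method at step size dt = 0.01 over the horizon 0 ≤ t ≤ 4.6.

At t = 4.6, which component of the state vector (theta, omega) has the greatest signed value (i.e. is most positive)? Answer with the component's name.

t=0.000: state=(0.510, -0.620)
step 1 (dt=0.01): k1=(-0.620, -2.622), k2=(-0.633, -2.600), k3=(-0.633, -2.600), k4=(-0.646, -2.577); state += dt/6·(k1+2k2+2k3+k4)
t=0.010: state=(0.504, -0.646)
t=0.020: state=(0.497, -0.672)
t=0.030: state=(0.490, -0.697)
continuing one RK4 step at a time; state shown every 20 steps (Δt=0.2):
t=0.200: state=(0.340, -1.040)
t=0.400: state=(0.111, -1.204)
t=0.600: state=(-0.123, -1.088)
t=0.800: state=(-0.309, -0.742)
t=1.000: state=(-0.411, -0.267)
t=1.200: state=(-0.415, 0.221)
t=1.400: state=(-0.328, 0.621)
t=1.600: state=(-0.178, 0.854)
t=1.800: state=(-0.001, 0.879)
t=2.000: state=(0.161, 0.707)
t=2.200: state=(0.273, 0.394)
t=2.400: state=(0.314, 0.023)
t=2.600: state=(0.284, -0.320)
t=2.800: state=(0.193, -0.564)
t=3.000: state=(0.068, -0.664)
t=3.200: state=(-0.062, -0.607)
t=3.400: state=(-0.166, -0.420)
t=3.600: state=(-0.225, -0.157)
t=3.800: state=(-0.228, 0.118)
t=4.000: state=(-0.181, 0.342)
t=4.200: state=(-0.098, 0.472)
t=4.400: state=(-0.000, 0.485)
t=4.600: state=(0.089, 0.390)
compare at T: theta=0.089, omega=0.390

largest component: omega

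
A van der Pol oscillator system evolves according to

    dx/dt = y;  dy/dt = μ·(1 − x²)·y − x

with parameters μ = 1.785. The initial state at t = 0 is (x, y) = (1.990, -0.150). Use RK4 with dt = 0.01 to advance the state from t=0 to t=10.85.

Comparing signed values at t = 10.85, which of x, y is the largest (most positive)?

t=0.000: state=(1.990, -0.150)
step 1 (dt=0.01): k1=(-0.150, -1.197), k2=(-0.156, -1.166), k3=(-0.156, -1.167), k4=(-0.162, -1.136); state += dt/6·(k1+2k2+2k3+k4)
t=0.010: state=(1.988, -0.162)
t=0.020: state=(1.987, -0.173)
t=0.030: state=(1.985, -0.183)
continuing one RK4 step at a time; state shown every 50 steps (Δt=0.5):
t=0.500: state=(1.838, -0.387)
t=1.000: state=(1.621, -0.482)
t=1.500: state=(1.346, -0.635)
t=2.000: state=(0.956, -0.982)
t=2.500: state=(0.250, -2.055)
t=3.000: state=(-1.256, -3.337)
t=3.500: state=(-2.016, -0.108)
t=4.000: state=(-1.911, 0.351)
t=4.500: state=(-1.712, 0.444)
t=5.000: state=(-1.463, 0.563)
t=5.500: state=(-1.129, 0.805)
t=6.000: state=(-0.591, 1.476)
t=6.500: state=(0.574, 3.365)
t=7.000: state=(1.923, 0.971)
t=7.500: state=(1.974, -0.281)
t=8.000: state=(1.795, -0.410)
t=8.500: state=(1.567, -0.508)
t=9.000: state=(1.274, -0.685)
t=9.500: state=(0.842, -1.119)
t=10.000: state=(0.002, -2.502)
t=10.500: state=(-1.582, -2.586)
t=10.850: state=(-2.009, -0.227)
compare at T: x=-2.009, y=-0.227

largest component: y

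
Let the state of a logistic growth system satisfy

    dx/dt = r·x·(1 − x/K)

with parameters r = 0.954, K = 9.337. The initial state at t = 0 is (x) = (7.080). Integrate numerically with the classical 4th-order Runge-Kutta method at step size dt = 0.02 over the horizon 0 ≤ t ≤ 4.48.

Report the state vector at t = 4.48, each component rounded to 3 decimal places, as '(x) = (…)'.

t=0.000: state=(7.080)
step 1 (dt=0.02): k1=(1.633), k2=(1.625), k3=(1.625), k4=(1.617); state += dt/6·(k1+2k2+2k3+k4)
t=0.020: state=(7.112)
t=0.040: state=(7.145)
t=0.060: state=(7.177)
continuing one RK4 step at a time; state shown every 10 steps (Δt=0.2):
t=0.200: state=(7.390)
t=0.400: state=(7.668)
t=0.600: state=(7.914)
t=0.800: state=(8.129)
t=1.000: state=(8.316)
t=1.200: state=(8.477)
t=1.400: state=(8.615)
t=1.600: state=(8.732)
t=1.800: state=(8.831)
t=2.000: state=(8.915)
t=2.200: state=(8.986)
t=2.400: state=(9.045)
t=2.600: state=(9.094)
t=2.800: state=(9.136)
t=3.000: state=(9.170)
t=3.200: state=(9.199)
t=3.400: state=(9.222)
t=3.600: state=(9.242)
t=3.800: state=(9.258)
t=4.000: state=(9.272)
t=4.200: state=(9.283)
t=4.400: state=(9.292)
t=4.480: state=(9.296)

(x) = (9.296)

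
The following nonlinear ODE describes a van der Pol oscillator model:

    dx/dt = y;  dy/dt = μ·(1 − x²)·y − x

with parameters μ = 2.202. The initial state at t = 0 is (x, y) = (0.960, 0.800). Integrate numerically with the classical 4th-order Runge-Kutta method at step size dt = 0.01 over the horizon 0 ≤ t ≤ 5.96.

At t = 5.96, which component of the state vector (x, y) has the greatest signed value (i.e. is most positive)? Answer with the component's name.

largest component: y

t=0.000: state=(0.960, 0.800)
step 1 (dt=0.01): k1=(0.800, -0.822), k2=(0.796, -0.840), k3=(0.796, -0.840), k4=(0.792, -0.858); state += dt/6·(k1+2k2+2k3+k4)
t=0.010: state=(0.968, 0.792)
t=0.020: state=(0.976, 0.783)
t=0.030: state=(0.984, 0.774)
continuing one RK4 step at a time; state shown every 20 steps (Δt=0.2):
t=0.200: state=(1.099, 0.574)
t=0.400: state=(1.186, 0.287)
t=0.600: state=(1.215, 0.017)
t=0.800: state=(1.196, -0.205)
t=1.000: state=(1.136, -0.392)
t=1.200: state=(1.040, -0.571)
t=1.400: state=(0.905, -0.782)
t=1.600: state=(0.721, -1.082)
t=1.800: state=(0.460, -1.572)
t=2.000: state=(0.068, -2.420)
t=2.200: state=(-0.533, -3.589)
t=2.400: state=(-1.293, -3.605)
t=2.600: state=(-1.823, -1.592)
t=2.800: state=(-1.987, -0.260)
t=3.000: state=(-1.989, 0.152)
t=3.200: state=(-1.945, 0.267)
t=3.400: state=(-1.886, 0.309)
t=3.600: state=(-1.822, 0.334)
t=3.800: state=(-1.753, 0.357)
t=4.000: state=(-1.679, 0.384)
t=4.200: state=(-1.599, 0.415)
t=4.400: state=(-1.512, 0.455)
t=4.600: state=(-1.416, 0.506)
t=4.800: state=(-1.309, 0.575)
t=5.000: state=(-1.184, 0.673)
t=5.200: state=(-1.036, 0.819)
t=5.400: state=(-0.851, 1.052)
t=5.600: state=(-0.605, 1.451)
t=5.800: state=(-0.249, 2.171)
t=5.960: state=(0.167, 3.081)
compare at T: x=0.167, y=3.081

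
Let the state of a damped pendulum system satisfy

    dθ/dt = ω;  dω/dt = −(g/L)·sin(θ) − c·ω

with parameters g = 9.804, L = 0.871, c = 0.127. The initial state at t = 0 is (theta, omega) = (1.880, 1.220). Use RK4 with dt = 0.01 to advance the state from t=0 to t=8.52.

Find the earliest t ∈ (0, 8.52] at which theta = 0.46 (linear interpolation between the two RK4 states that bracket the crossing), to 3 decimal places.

t = 0.649

t=0.000: state=(1.880, 1.220)
step 1 (dt=0.01): k1=(1.220, -10.877), k2=(1.166, -10.849), k3=(1.166, -10.850), k4=(1.111, -10.823); state += dt/6·(k1+2k2+2k3+k4)
t=0.010: state=(1.892, 1.112)
t=0.020: state=(1.902, 1.004)
t=0.030: state=(1.912, 0.896)
continuing one RK4 step at a time; state shown every 50 steps (Δt=0.5):
t=0.500: state=(1.163, -4.088)
t=0.640: state=(0.507, -5.165)
next step: t=0.650: state=(0.455, -5.210) — theta has crossed 0.46
linear interpolation between t=0.640 (0.50689) and t=0.650 (0.45501) → t≈0.649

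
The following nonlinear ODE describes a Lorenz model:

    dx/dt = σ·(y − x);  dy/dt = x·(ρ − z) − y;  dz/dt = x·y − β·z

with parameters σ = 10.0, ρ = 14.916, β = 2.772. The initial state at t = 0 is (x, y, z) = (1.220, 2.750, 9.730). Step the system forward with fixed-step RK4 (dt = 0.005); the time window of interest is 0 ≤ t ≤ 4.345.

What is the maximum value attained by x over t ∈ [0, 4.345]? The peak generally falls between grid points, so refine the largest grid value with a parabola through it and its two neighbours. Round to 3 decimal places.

max x = 9.516

t=0.000: state=(1.220, 2.750, 9.730)
step 1 (dt=0.005): k1=(15.300, 3.577, -23.617), k2=(15.007, 3.841, -23.336), k3=(15.021, 3.835, -23.340), k4=(14.741, 4.098, -23.062); state += dt/6·(k1+2k2+2k3+k4)
t=0.005: state=(1.295, 2.769, 9.613)
t=0.010: state=(1.367, 2.791, 9.499)
t=0.015: state=(1.438, 2.815, 9.388)
continuing one RK4 step at a time; state shown every 40 steps (Δt=0.2):
t=0.200: state=(3.821, 5.485, 7.235)
t=0.400: state=(8.337, 10.575, 12.465)
t=0.600: state=(7.837, 5.160, 18.923)
t=0.800: state=(3.505, 2.530, 13.418)
t=1.000: state=(3.531, 4.348, 9.360)
t=1.200: state=(6.479, 8.439, 10.447)
t=1.400: state=(8.624, 7.918, 17.296)
t=1.600: state=(5.162, 3.558, 15.505)
t=1.800: state=(3.929, 4.203, 11.232)
t=2.000: state=(5.769, 7.199, 10.684)
t=2.200: state=(8.093, 8.329, 15.454)
t=2.400: state=(6.177, 4.707, 16.079)
t=2.600: state=(4.497, 4.409, 12.512)
t=2.800: state=(5.559, 6.579, 11.332)
t=3.000: state=(7.509, 7.997, 14.444)
t=3.200: state=(6.608, 5.523, 15.909)
t=3.400: state=(5.010, 4.735, 13.298)
t=3.600: state=(5.551, 6.265, 11.957)
t=3.800: state=(7.073, 7.574, 13.958)
t=4.000: state=(6.729, 5.997, 15.519)
t=4.200: state=(5.407, 5.066, 13.750)
t=4.345: state=(5.398, 5.704, 12.593)
largest grid value and its neighbours: x(0.485)=9.50800, x(0.490)=9.51547, x(0.495)=9.51484
parabola through these three points peaks at t≈0.492 with x≈9.51619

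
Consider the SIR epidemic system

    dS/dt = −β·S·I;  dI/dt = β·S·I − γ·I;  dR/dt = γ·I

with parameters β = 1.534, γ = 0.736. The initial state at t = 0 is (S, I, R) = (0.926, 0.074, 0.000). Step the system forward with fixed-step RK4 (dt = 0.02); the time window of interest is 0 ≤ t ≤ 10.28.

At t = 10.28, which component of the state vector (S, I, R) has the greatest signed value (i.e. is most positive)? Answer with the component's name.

t=0.000: state=(0.926, 0.074, 0.000)
step 1 (dt=0.02): k1=(-0.105, 0.051, 0.054), k2=(-0.106, 0.051, 0.055), k3=(-0.106, 0.051, 0.055), k4=(-0.106, 0.051, 0.055); state += dt/6·(k1+2k2+2k3+k4)
t=0.020: state=(0.924, 0.075, 0.001)
t=0.040: state=(0.922, 0.076, 0.002)
t=0.060: state=(0.920, 0.077, 0.003)
continuing one RK4 step at a time; state shown every 25 steps (Δt=0.5):
t=0.500: state=(0.866, 0.102, 0.032)
t=1.000: state=(0.791, 0.133, 0.075)
t=1.500: state=(0.706, 0.164, 0.130)
t=2.000: state=(0.616, 0.188, 0.195)
t=2.500: state=(0.530, 0.202, 0.268)
t=3.000: state=(0.453, 0.204, 0.343)
t=3.500: state=(0.389, 0.195, 0.416)
t=4.000: state=(0.337, 0.178, 0.485)
t=4.500: state=(0.296, 0.157, 0.547)
t=5.000: state=(0.265, 0.135, 0.600)
t=5.500: state=(0.241, 0.113, 0.646)
t=6.000: state=(0.223, 0.093, 0.684)
t=6.500: state=(0.209, 0.076, 0.715)
t=7.000: state=(0.198, 0.062, 0.740)
t=7.500: state=(0.190, 0.050, 0.761)
t=8.000: state=(0.183, 0.040, 0.777)
t=8.500: state=(0.178, 0.031, 0.790)
t=9.000: state=(0.175, 0.025, 0.800)
t=9.500: state=(0.172, 0.020, 0.809)
t=10.000: state=(0.169, 0.016, 0.815)
t=10.280: state=(0.168, 0.014, 0.818)
compare at T: S=0.168, I=0.014, R=0.818

largest component: R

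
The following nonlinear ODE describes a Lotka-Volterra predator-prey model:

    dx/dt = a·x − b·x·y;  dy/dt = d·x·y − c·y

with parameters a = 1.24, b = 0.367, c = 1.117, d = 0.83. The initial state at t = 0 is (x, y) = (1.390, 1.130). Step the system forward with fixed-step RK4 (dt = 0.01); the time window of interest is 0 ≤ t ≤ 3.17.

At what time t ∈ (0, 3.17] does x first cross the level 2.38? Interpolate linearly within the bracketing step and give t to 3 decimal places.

t=0.000: state=(1.390, 1.130)
step 1 (dt=0.01): k1=(1.147, 0.041), k2=(1.152, 0.047), k3=(1.152, 0.047), k4=(1.156, 0.052); state += dt/6·(k1+2k2+2k3+k4)
t=0.010: state=(1.402, 1.130)
t=0.020: state=(1.413, 1.131)
t=0.030: state=(1.425, 1.132)
continuing one RK4 step at a time; state shown every 20 steps (Δt=0.2):
t=0.200: state=(1.638, 1.161)
t=0.400: state=(1.922, 1.248)
t=0.600: state=(2.236, 1.409)
t=0.680: state=(2.366, 1.501)
next step: t=0.690: state=(2.382, 1.514) — x has crossed 2.38
linear interpolation between t=0.680 (2.36567) and t=0.690 (2.38198) → t≈0.689

t = 0.689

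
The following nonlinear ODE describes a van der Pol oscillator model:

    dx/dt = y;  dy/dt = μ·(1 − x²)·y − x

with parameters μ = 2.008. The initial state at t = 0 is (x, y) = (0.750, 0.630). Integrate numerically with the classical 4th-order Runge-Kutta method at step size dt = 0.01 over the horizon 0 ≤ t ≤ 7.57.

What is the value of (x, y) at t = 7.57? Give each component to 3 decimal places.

(x, y) = (1.757, -0.386)

t=0.000: state=(0.750, 0.630)
step 1 (dt=0.01): k1=(0.630, -0.197), k2=(0.629, -0.207), k3=(0.629, -0.207), k4=(0.628, -0.217); state += dt/6·(k1+2k2+2k3+k4)
t=0.010: state=(0.756, 0.628)
t=0.020: state=(0.763, 0.626)
t=0.030: state=(0.769, 0.623)
continuing one RK4 step at a time; state shown every 25 steps (Δt=0.25):
t=0.250: state=(0.896, 0.518)
t=0.500: state=(1.000, 0.301)
t=0.750: state=(1.043, 0.040)
t=1.000: state=(1.021, -0.216)
t=1.250: state=(0.935, -0.469)
t=1.500: state=(0.782, -0.766)
t=1.750: state=(0.541, -1.204)
t=2.000: state=(0.153, -1.969)
t=2.250: state=(-0.481, -3.131)
t=2.500: state=(-1.320, -3.126)
t=2.750: state=(-1.850, -1.083)
t=3.000: state=(-1.961, -0.017)
t=3.250: state=(-1.923, 0.259)
t=3.500: state=(-1.847, 0.339)
t=3.750: state=(-1.756, 0.382)
t=4.000: state=(-1.656, 0.423)
t=4.250: state=(-1.544, 0.473)
t=4.500: state=(-1.418, 0.541)
t=4.750: state=(-1.271, 0.639)
t=5.000: state=(-1.093, 0.793)
t=5.250: state=(-0.865, 1.056)
t=5.500: state=(-0.546, 1.551)
t=5.750: state=(-0.050, 2.517)
t=6.000: state=(0.745, 3.758)
t=6.250: state=(1.619, 2.648)
t=6.500: state=(1.985, 0.527)
t=6.750: state=(2.013, -0.143)
t=7.000: state=(1.954, -0.293)
t=7.250: state=(1.874, -0.343)
t=7.500: state=(1.784, -0.377)
t=7.570: state=(1.757, -0.386)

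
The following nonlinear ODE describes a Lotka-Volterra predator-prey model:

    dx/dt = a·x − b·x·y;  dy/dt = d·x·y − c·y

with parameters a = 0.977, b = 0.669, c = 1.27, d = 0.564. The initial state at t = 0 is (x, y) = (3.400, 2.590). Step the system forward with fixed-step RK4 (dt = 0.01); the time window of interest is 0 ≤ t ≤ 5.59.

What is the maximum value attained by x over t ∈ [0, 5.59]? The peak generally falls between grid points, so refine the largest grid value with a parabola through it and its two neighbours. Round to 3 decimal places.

max x = 4.250

t=0.000: state=(3.400, 2.590)
step 1 (dt=0.01): k1=(-2.569, 1.677), k2=(-2.579, 1.664), k3=(-2.579, 1.664), k4=(-2.587, 1.650); state += dt/6·(k1+2k2+2k3+k4)
t=0.010: state=(3.374, 2.607)
t=0.020: state=(3.348, 2.623)
t=0.030: state=(3.322, 2.639)
continuing one RK4 step at a time; state shown every 20 steps (Δt=0.2):
t=0.200: state=(2.866, 2.861)
t=0.400: state=(2.353, 2.978)
t=0.600: state=(1.923, 2.937)
t=0.800: state=(1.594, 2.775)
t=1.000: state=(1.357, 2.541)
t=1.200: state=(1.195, 2.275)
t=1.400: state=(1.092, 2.006)
t=1.600: state=(1.032, 1.754)
t=1.800: state=(1.008, 1.526)
t=2.000: state=(1.013, 1.326)
t=2.200: state=(1.044, 1.155)
t=2.400: state=(1.098, 1.011)
t=2.600: state=(1.176, 0.891)
t=2.800: state=(1.277, 0.793)
t=3.000: state=(1.404, 0.716)
t=3.200: state=(1.558, 0.656)
t=3.400: state=(1.740, 0.613)
t=3.600: state=(1.953, 0.585)
t=3.800: state=(2.198, 0.574)
t=4.000: state=(2.474, 0.579)
t=4.200: state=(2.780, 0.604)
t=4.400: state=(3.109, 0.653)
t=4.600: state=(3.446, 0.733)
t=4.800: state=(3.770, 0.854)
t=5.000: state=(4.043, 1.030)
t=5.200: state=(4.217, 1.275)
t=5.400: state=(4.235, 1.595)
t=5.590: state=(4.070, 1.959)
largest grid value and its neighbours: x(5.310)=4.24942, x(5.320)=4.24971, x(5.330)=4.24954
parabola through these three points peaks at t≈5.321 with x≈4.24972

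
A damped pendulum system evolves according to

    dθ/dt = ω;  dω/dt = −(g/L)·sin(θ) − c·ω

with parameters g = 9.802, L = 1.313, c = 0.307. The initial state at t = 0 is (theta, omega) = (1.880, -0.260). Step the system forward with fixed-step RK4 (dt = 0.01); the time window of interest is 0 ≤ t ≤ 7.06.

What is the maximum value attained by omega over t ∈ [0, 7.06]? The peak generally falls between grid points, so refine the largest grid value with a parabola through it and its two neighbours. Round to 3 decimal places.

t=0.000: state=(1.880, -0.260)
step 1 (dt=0.01): k1=(-0.260, -7.031), k2=(-0.295, -7.024), k3=(-0.295, -7.024), k4=(-0.330, -7.017); state += dt/6·(k1+2k2+2k3+k4)
t=0.010: state=(1.877, -0.330)
t=0.020: state=(1.873, -0.400)
t=0.030: state=(1.869, -0.470)
continuing one RK4 step at a time; state shown every 25 steps (Δt=0.25):
t=0.250: state=(1.597, -1.995)
t=0.500: state=(0.896, -3.530)
t=0.750: state=(-0.075, -3.963)
t=1.000: state=(-0.944, -2.775)
t=1.250: state=(-1.407, -0.899)
t=1.500: state=(-1.398, 0.948)
t=1.750: state=(-0.952, 2.542)
t=2.000: state=(-0.194, 3.322)
t=2.250: state=(0.588, 2.702)
t=2.500: state=(1.079, 1.144)
t=2.750: state=(1.148, -0.579)
t=3.000: state=(0.810, -2.048)
t=3.250: state=(0.187, -2.758)
t=3.500: state=(-0.468, -2.283)
t=3.750: state=(-0.883, -0.957)
t=4.000: state=(-0.931, 0.563)
t=4.250: state=(-0.624, 1.807)
t=4.500: state=(-0.090, 2.306)
t=4.750: state=(0.443, 1.799)
t=5.000: state=(0.753, 0.620)
t=5.250: state=(0.743, -0.683)
t=5.500: state=(0.439, -1.657)
t=5.750: state=(-0.024, -1.905)
t=6.000: state=(-0.443, -1.325)
t=6.250: state=(-0.646, -0.262)
t=6.500: state=(-0.573, 0.818)
t=6.750: state=(-0.270, 1.510)
t=7.000: state=(0.125, 1.524)
t=7.060: state=(0.213, 1.421)
largest grid value and its neighbours: omega(2.010)=3.32519, omega(2.020)=3.32567, omega(2.030)=3.32370
parabola through these three points peaks at t≈2.017 with omega≈3.32579

max omega = 3.326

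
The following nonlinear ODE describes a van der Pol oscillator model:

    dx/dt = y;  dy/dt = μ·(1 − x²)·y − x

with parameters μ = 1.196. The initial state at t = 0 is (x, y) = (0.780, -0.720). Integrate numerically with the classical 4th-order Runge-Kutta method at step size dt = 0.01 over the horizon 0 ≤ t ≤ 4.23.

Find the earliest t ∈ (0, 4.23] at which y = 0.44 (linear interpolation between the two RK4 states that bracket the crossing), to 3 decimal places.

t=0.000: state=(0.780, -0.720)
step 1 (dt=0.01): k1=(-0.720, -1.117), k2=(-0.726, -1.121), k3=(-0.726, -1.121), k4=(-0.731, -1.125); state += dt/6·(k1+2k2+2k3+k4)
t=0.010: state=(0.773, -0.731)
t=0.020: state=(0.765, -0.743)
t=0.030: state=(0.758, -0.754)
continuing one RK4 step at a time; state shown every 20 steps (Δt=0.2):
t=0.200: state=(0.612, -0.963)
t=0.400: state=(0.391, -1.261)
t=0.600: state=(0.103, -1.633)
t=0.800: state=(-0.265, -2.051)
t=1.000: state=(-0.710, -2.351)
t=1.200: state=(-1.176, -2.213)
t=1.400: state=(-1.558, -1.536)
t=1.600: state=(-1.781, -0.720)
t=1.800: state=(-1.862, -0.131)
t=2.000: state=(-1.851, 0.209)
t=2.200: state=(-1.788, 0.400)
t=2.250: state=(-1.767, 0.435)
next step: t=2.260: state=(-1.763, 0.442) — y has crossed 0.44
linear interpolation between t=2.250 (0.43531) and t=2.260 (0.44187) → t≈2.257

t = 2.257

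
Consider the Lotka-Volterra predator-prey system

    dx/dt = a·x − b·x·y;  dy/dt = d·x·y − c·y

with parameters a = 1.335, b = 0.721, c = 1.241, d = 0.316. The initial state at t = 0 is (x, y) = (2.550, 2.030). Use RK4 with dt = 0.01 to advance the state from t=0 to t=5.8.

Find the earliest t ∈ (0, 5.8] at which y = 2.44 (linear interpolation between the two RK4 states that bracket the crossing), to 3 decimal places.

t=0.000: state=(2.550, 2.030)
step 1 (dt=0.01): k1=(-0.328, -0.883), k2=(-0.320, -0.883), k3=(-0.320, -0.883), k4=(-0.311, -0.882); state += dt/6·(k1+2k2+2k3+k4)
t=0.010: state=(2.547, 2.021)
t=0.020: state=(2.544, 2.012)
t=0.030: state=(2.541, 2.004)
continuing one RK4 step at a time; state shown every 20 steps (Δt=0.2):
t=0.200: state=(2.517, 1.858)
t=0.400: state=(2.543, 1.701)
t=0.600: state=(2.626, 1.562)
t=0.800: state=(2.762, 1.444)
t=1.000: state=(2.950, 1.349)
t=1.200: state=(3.189, 1.278)
t=1.400: state=(3.477, 1.231)
t=1.600: state=(3.810, 1.208)
t=1.800: state=(4.180, 1.213)
t=2.000: state=(4.573, 1.248)
t=2.200: state=(4.967, 1.317)
t=2.400: state=(5.327, 1.423)
t=2.600: state=(5.610, 1.569)
t=2.800: state=(5.768, 1.755)
t=3.000: state=(5.759, 1.973)
t=3.200: state=(5.566, 2.204)
t=3.400: state=(5.207, 2.419)
t=3.420: state=(5.164, 2.438)
next step: t=3.430: state=(5.142, 2.447) — y has crossed 2.44
linear interpolation between t=3.420 (2.43786) and t=3.430 (2.44732) → t≈3.422

t = 3.422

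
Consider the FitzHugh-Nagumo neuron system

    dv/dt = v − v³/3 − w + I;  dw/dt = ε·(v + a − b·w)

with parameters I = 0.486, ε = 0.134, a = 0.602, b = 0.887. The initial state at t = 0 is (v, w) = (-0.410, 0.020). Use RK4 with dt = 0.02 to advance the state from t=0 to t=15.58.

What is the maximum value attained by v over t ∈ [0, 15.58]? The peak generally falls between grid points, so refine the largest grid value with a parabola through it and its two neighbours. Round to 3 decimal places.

t=0.000: state=(-0.410, 0.020)
step 1 (dt=0.02): k1=(0.079, 0.023), k2=(0.079, 0.023), k3=(0.079, 0.023), k4=(0.080, 0.024); state += dt/6·(k1+2k2+2k3+k4)
t=0.020: state=(-0.408, 0.020)
t=0.040: state=(-0.407, 0.021)
t=0.060: state=(-0.405, 0.021)
continuing one RK4 step at a time; state shown every 50 steps (Δt=1):
t=1.000: state=(-0.303, 0.048)
t=2.000: state=(-0.092, 0.093)
t=3.000: state=(0.373, 0.173)
t=4.000: state=(1.189, 0.328)
t=5.000: state=(1.628, 0.553)
t=6.000: state=(1.619, 0.774)
t=7.000: state=(1.514, 0.961)
t=8.000: state=(1.389, 1.113)
t=9.000: state=(1.251, 1.231)
t=10.000: state=(1.092, 1.317)
t=11.000: state=(0.894, 1.372)
t=12.000: state=(0.605, 1.390)
t=13.000: state=(0.054, 1.356)
t=14.000: state=(-1.145, 1.216)
t=15.000: state=(-1.874, 0.950)
t=15.580: state=(-1.888, 0.790)
largest grid value and its neighbours: v(5.360)=1.64892, v(5.380)=1.64897, v(5.400)=1.64893
parabola through these three points peaks at t≈5.381 with v≈1.64897

max v = 1.649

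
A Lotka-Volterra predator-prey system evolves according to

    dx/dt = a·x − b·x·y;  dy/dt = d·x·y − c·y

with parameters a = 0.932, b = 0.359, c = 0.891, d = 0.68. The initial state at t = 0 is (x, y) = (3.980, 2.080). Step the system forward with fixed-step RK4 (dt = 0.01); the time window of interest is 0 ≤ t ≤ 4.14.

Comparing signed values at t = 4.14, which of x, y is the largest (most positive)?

largest component: y

t=0.000: state=(3.980, 2.080)
step 1 (dt=0.01): k1=(0.737, 3.776), k2=(0.711, 3.816), k3=(0.711, 3.816), k4=(0.684, 3.856); state += dt/6·(k1+2k2+2k3+k4)
t=0.010: state=(3.987, 2.118)
t=0.020: state=(3.994, 2.157)
t=0.030: state=(4.000, 2.197)
continuing one RK4 step at a time; state shown every 20 steps (Δt=0.2):
t=0.200: state=(4.004, 3.004)
t=0.400: state=(3.722, 4.267)
t=0.600: state=(3.135, 5.709)
t=0.800: state=(2.392, 6.960)
t=1.000: state=(1.697, 7.680)
t=1.200: state=(1.170, 7.793)
t=1.400: state=(0.814, 7.450)
t=1.600: state=(0.586, 6.848)
t=1.800: state=(0.443, 6.141)
t=2.000: state=(0.352, 5.422)
t=2.200: state=(0.295, 4.739)
t=2.400: state=(0.259, 4.117)
t=2.600: state=(0.237, 3.563)
t=2.800: state=(0.225, 3.076)
t=3.000: state=(0.221, 2.653)
t=3.200: state=(0.223, 2.288)
t=3.400: state=(0.230, 1.974)
t=3.600: state=(0.243, 1.706)
t=3.800: state=(0.261, 1.477)
t=4.000: state=(0.285, 1.283)
t=4.140: state=(0.306, 1.165)
compare at T: x=0.306, y=1.165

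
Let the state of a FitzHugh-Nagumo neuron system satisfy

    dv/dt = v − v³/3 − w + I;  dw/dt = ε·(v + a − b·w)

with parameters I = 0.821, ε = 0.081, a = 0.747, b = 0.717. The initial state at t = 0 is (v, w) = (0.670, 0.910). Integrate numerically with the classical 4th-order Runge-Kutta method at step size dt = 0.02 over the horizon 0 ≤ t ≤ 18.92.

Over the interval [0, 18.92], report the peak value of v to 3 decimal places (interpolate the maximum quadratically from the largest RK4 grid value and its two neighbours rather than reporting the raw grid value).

max v = 1.512

t=0.000: state=(0.670, 0.910)
step 1 (dt=0.02): k1=(0.481, 0.062), k2=(0.483, 0.062), k3=(0.483, 0.062), k4=(0.485, 0.063); state += dt/6·(k1+2k2+2k3+k4)
t=0.020: state=(0.680, 0.911)
t=0.040: state=(0.689, 0.913)
t=0.060: state=(0.699, 0.914)
continuing one RK4 step at a time; state shown every 50 steps (Δt=1):
t=1.000: state=(1.184, 0.991)
t=2.000: state=(1.474, 1.101)
t=3.000: state=(1.507, 1.216)
t=4.000: state=(1.453, 1.323)
t=5.000: state=(1.373, 1.418)
t=6.000: state=(1.280, 1.501)
t=7.000: state=(1.173, 1.572)
t=8.000: state=(1.045, 1.629)
t=9.000: state=(0.877, 1.672)
t=10.000: state=(0.622, 1.696)
t=11.000: state=(0.120, 1.691)
t=12.000: state=(-1.049, 1.623)
t=13.000: state=(-1.913, 1.464)
t=14.000: state=(-1.946, 1.287)
t=15.000: state=(-1.890, 1.122)
t=16.000: state=(-1.829, 0.971)
t=17.000: state=(-1.768, 0.833)
t=18.000: state=(-1.706, 0.709)
t=18.920: state=(-1.649, 0.604)
largest grid value and its neighbours: v(2.680)=1.51210, v(2.700)=1.51210, v(2.720)=1.51206
parabola through these three points peaks at t≈2.692 with v≈1.51211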